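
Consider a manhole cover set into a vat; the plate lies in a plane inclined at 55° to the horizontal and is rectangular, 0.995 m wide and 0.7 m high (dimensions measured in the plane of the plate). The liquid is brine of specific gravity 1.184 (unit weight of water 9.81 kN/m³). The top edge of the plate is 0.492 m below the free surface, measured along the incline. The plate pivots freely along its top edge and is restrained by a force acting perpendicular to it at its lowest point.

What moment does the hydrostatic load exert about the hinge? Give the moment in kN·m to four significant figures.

M ≈ 2.224 kN·m

γ = 1.184 × 9.81 = 11.61504 kN/m³.
Let θ = 55° be the plate's angle to the horizontal; measure y along the incline from where the plane meets the free surface. Vertical depth h = y·sinθ with sinθ = 0.819152.
The centroid lies 0.7/2 = 0.35 m below the top edge, so y_c = 0.492 + 0.35 = 0.842 m and h_c = 0.842 × 0.819152 = 0.689726 m.
A = 0.995 × 0.7 = 0.6965 m².
Resultant F = γ·h_c·A = 11.61504 × 0.689726 × 0.6965 = 5.5798 kN.
I_c = b·h³/12 = 0.995 × 0.7³/12 = 0.0284404 m⁴.
Centre of pressure: y_p = y_c + I_c/(y_c·A) = 0.842 + 0.0284404/(0.842 × 0.6965) = 0.842 + 0.0484956 = 0.890496 m along the plane.
The resultant acts 0.35 + 0.0484956 = 0.398496 m (along the plate) below the hinge at the top edge, so the moment about the hinge is M = F × 0.398496 = 5.5798 × 0.398496 = 2.22353 kN·m.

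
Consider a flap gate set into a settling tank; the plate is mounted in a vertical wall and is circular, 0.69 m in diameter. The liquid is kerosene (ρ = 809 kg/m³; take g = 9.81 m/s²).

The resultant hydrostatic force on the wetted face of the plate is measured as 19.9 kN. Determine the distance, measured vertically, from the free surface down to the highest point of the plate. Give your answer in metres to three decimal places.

γ = ρg = 809 × 9.81 / 1000 = 7.93629 kN/m³.
A = π(0.345)² = 0.373928 m².
From F = γ·h_c·A, the centroid depth is h_c = 19.9/(7.93629 × 0.373928) = 6.70575 m.
The centroid is at the centre, 0.345 m below the top of the plate, so the highest point sits at h_top = 6.70575 − 0.345 = 6.36075 m below the surface.

d_top ≈ 6.361 m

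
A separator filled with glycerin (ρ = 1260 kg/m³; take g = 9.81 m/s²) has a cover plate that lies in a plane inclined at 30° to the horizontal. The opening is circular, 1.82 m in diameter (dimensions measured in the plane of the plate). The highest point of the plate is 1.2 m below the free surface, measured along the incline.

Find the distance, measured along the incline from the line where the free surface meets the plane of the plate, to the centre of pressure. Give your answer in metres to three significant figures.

γ = ρg = 1260 × 9.81 / 1000 = 12.3606 kN/m³.
Let θ = 30° be the plate's angle to the horizontal; measure y along the incline from where the plane meets the free surface. Vertical depth h = y·sinθ with sinθ = 0.500000.
The centroid is at the centre, 0.91 m below the top of the plate, so y_c = 1.2 + 0.91 = 2.11 m and h_c = 2.11 × 0.500000 = 1.055 m.
A = π(0.91)² = 2.60155 m².
Resultant F = γ·h_c·A = 12.3606 × 1.055 × 2.60155 = 33.9253 kN.
I_c = πr⁴/4 = π × 0.91⁴/4 = 0.538586 m⁴.
Centre of pressure: y_p = y_c + I_c/(y_c·A) = 2.11 + 0.538586/(2.11 × 2.60155) = 2.11 + 0.0981161 = 2.20812 m along the plane.

y_p = 2.21 m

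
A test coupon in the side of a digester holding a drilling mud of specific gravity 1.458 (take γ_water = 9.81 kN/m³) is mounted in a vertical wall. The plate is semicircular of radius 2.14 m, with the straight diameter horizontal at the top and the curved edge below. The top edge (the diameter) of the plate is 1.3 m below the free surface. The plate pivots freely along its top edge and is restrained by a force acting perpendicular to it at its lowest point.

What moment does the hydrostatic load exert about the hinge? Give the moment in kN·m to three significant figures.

M ≈ 239 kN·m

γ = 1.458 × 9.81 = 14.30298 kN/m³.
The centroid of a semicircle lies 4r/(3π) = 0.908244 m from the diameter, here below the top edge, so the centroid depth is h_c = 1.3 + 0.908244 = 2.20824 m.
A = πr²/2 = π × 2.14²/2 = 7.19362 m².
Resultant F = γ·h_c·A = 14.30298 × 2.20824 × 7.19362 = 227.206 kN.
I_c = (π/8 − 8/(9π))·r⁴ = 0.109757 × 2.14⁴ = 2.3019 m⁴.
Centre of pressure: y_p = y_c + I_c/(y_c·A) = 2.20824 + 2.3019/(2.20824 × 7.19362) = 2.20824 + 0.144908 = 2.35315 m along the plane.
The resultant acts 0.908244 + 0.144908 = 1.05315 m (along the plate) below the hinge at the top edge, so the moment about the hinge is M = F × 1.05315 = 227.206 × 1.05315 = 239.282 kN·m.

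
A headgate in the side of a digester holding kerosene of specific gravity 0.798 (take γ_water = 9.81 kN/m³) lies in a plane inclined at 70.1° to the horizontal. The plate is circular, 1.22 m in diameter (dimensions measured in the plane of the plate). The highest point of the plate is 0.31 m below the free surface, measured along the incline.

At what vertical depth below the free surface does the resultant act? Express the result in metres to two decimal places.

γ = 0.798 × 9.81 = 7.82838 kN/m³.
Let θ = 70.1° be the plate's angle to the horizontal; measure y along the incline from where the plane meets the free surface. Vertical depth h = y·sinθ with sinθ = 0.940288.
The centroid is at the centre, 0.61 m below the top of the plate, so y_c = 0.31 + 0.61 = 0.92 m and h_c = 0.92 × 0.940288 = 0.865065 m.
A = π(0.61)² = 1.16899 m².
Resultant F = γ·h_c·A = 7.82838 × 0.865065 × 1.16899 = 7.91647 kN.
I_c = πr⁴/4 = π × 0.61⁴/4 = 0.108745 m⁴.
Centre of pressure: y_p = y_c + I_c/(y_c·A) = 0.92 + 0.108745/(0.92 × 1.16899) = 0.92 + 0.101114 = 1.02111 m along the plane.
Vertically, h_p = y_p·sinθ = 1.02111 × 0.940288 = 0.960137 m.

h_p = 0.96 m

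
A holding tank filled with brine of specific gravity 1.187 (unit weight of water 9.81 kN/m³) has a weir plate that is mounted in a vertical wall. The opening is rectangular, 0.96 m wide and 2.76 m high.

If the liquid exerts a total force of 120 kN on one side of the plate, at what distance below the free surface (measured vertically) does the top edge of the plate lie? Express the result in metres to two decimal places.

d_top ≈ 2.51 m

γ = 1.187 × 9.81 = 11.64447 kN/m³.
A = 0.96 × 2.76 = 2.6496 m².
From F = γ·h_c·A, the centroid depth is h_c = 120/(11.64447 × 2.6496) = 3.88939 m.
The centroid lies 2.76/2 = 1.38 m below the top edge, so the top edge sits at h_top = 3.88939 − 1.38 = 2.50939 m below the surface.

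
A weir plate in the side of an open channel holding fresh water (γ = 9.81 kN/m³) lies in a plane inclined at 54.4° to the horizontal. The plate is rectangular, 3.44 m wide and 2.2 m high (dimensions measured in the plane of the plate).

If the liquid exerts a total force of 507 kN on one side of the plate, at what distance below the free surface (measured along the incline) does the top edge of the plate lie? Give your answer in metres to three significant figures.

y_top ≈ 7.30 m

γ = 9.81 kN/m³.
A = 3.44 × 2.2 = 7.568 m².
From F = γ·h_c·A, the centroid depth is h_c = 507/(9.81 × 7.568) = 6.82901 m.
Let θ = 54.4° be the plate's angle to the horizontal; measure y along the incline from where the plane meets the free surface. Vertical depth h = y·sinθ with sinθ = 0.813101.
Along the incline, y_c = h_c/sinθ = 6.82901/0.813101 = 8.39872 m.
The centroid lies 2.2/2 = 1.1 m below the top edge, so the top edge sits at y_top = 8.39872 − 1.1 = 7.29872 m along the incline.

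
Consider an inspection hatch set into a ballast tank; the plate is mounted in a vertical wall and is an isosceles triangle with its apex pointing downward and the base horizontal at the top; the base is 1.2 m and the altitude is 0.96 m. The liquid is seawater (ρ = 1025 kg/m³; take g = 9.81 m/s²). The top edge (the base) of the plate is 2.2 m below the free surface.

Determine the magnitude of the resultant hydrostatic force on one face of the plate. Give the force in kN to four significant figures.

γ = ρg = 1025 × 9.81 / 1000 = 10.05525 kN/m³.
With the apex down, the centroid sits h/3 = 0.96/3 = 0.32 m below the base (the top edge), so the centroid depth is h_c = 2.2 + 0.32 = 2.52 m.
A = ½ × 1.2 × 0.96 = 0.576 m².
Resultant F = γ·h_c·A = 10.05525 × 2.52 × 0.576 = 14.5954 kN.

F ≈ 14.60 kN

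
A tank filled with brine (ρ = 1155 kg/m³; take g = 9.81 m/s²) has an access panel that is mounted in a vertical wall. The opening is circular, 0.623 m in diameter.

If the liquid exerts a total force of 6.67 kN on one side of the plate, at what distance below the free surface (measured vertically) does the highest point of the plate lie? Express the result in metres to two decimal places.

γ = ρg = 1155 × 9.81 / 1000 = 11.33055 kN/m³.
A = π(0.3115)² = 0.304836 m².
From F = γ·h_c·A, the centroid depth is h_c = 6.67/(11.33055 × 0.304836) = 1.93112 m.
The centroid is at the centre, 0.3115 m below the top of the plate, so the highest point sits at h_top = 1.93112 − 0.3115 = 1.61962 m below the surface.

d_top ≈ 1.62 m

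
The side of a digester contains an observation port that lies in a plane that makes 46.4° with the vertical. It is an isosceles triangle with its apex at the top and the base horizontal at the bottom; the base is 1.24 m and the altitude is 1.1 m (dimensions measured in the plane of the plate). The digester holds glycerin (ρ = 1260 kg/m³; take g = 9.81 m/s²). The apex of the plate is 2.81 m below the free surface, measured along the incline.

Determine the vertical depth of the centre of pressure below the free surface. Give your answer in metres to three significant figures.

γ = ρg = 1260 × 9.81 / 1000 = 12.3606 kN/m³.
The plate makes 46.4° with the vertical, i.e. θ = 90° − 46.4° = 43.6° to the horizontal. Measuring y along the incline from the free-surface line, vertical depth h = y·sinθ with sinθ = 0.689620.
With the apex up, the centroid sits 2h/3 = 2 × 1.1/3 = 0.733333 m below the apex, so y_c = 2.81 + 0.733333 = 3.54333 m and h_c = 3.54333 × 0.689620 = 2.44355 m.
A = ½ × 1.24 × 1.1 = 0.682 m².
Resultant F = γ·h_c·A = 12.3606 × 2.44355 × 0.682 = 20.599 kN.
I_c = b·h³/36 = 1.24 × 1.1³/36 = 0.0458456 m⁴.
Centre of pressure: y_p = y_c + I_c/(y_c·A) = 3.54333 + 0.0458456/(3.54333 × 0.682) = 3.54333 + 0.0189715 = 3.5623 m along the plane.
Vertically, h_p = y_p·sinθ = 3.5623 × 0.689620 = 2.45663 m.

h_p = 2.46 m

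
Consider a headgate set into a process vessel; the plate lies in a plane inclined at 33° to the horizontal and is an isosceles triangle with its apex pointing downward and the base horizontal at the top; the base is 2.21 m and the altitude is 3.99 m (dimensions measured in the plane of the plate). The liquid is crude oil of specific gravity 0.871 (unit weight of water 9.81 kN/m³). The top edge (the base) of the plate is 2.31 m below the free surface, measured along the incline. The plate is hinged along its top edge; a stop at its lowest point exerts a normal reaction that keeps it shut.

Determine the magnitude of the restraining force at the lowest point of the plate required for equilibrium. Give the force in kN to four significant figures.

P ≈ 29.44 kN

γ = 0.871 × 9.81 = 8.54451 kN/m³.
Let θ = 33° be the plate's angle to the horizontal; measure y along the incline from where the plane meets the free surface. Vertical depth h = y·sinθ with sinθ = 0.544639.
With the apex down, the centroid sits h/3 = 3.99/3 = 1.33 m below the base (the top edge), so y_c = 2.31 + 1.33 = 3.64 m and h_c = 3.64 × 0.544639 = 1.98249 m.
A = ½ × 2.21 × 3.99 = 4.40895 m².
Resultant F = γ·h_c·A = 8.54451 × 1.98249 × 4.40895 = 74.685 kN.
I_c = b·h³/36 = 2.21 × 3.99³/36 = 3.8995 m⁴.
Centre of pressure: y_p = y_c + I_c/(y_c·A) = 3.64 + 3.8995/(3.64 × 4.40895) = 3.64 + 0.242981 = 3.88298 m along the plane.
The resultant acts 1.33 + 0.242981 = 1.57298 m (along the plate) below the hinge at the top edge, so the moment about the hinge is M = F × 1.57298 = 74.685 × 1.57298 = 117.478 kN·m.
A normal force at the bottom, 3.99 m from the hinge, must supply this moment: P = 117.478/3.99 = 29.4431 kN.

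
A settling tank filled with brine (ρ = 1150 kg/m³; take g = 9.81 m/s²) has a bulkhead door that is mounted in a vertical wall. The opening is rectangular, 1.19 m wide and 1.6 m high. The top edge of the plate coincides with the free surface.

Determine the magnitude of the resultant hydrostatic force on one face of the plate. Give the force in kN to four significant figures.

F ≈ 17.18 kN

γ = ρg = 1150 × 9.81 / 1000 = 11.2815 kN/m³.
The centroid lies 1.6/2 = 0.8 m below the top edge, so the centroid depth is h_c = 0.8 m.
A = 1.19 × 1.6 = 1.904 m².
Resultant F = γ·h_c·A = 11.2815 × 0.8 × 1.904 = 17.184 kN.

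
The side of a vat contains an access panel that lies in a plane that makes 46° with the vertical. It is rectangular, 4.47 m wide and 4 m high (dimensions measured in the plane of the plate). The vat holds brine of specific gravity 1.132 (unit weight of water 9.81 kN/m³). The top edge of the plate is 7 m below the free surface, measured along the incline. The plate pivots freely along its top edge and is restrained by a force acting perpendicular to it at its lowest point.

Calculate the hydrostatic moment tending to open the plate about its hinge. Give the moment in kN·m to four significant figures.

M ≈ 2667 kN·m

γ = 1.132 × 9.81 = 11.10492 kN/m³.
The plate makes 46° with the vertical, i.e. θ = 90° − 46° = 44° to the horizontal. Measuring y along the incline from the free-surface line, vertical depth h = y·sinθ with sinθ = 0.694658.
The centroid lies 4/2 = 2 m below the top edge, so y_c = 7 + 2 = 9 m and h_c = 9 × 0.694658 = 6.25192 m.
A = 4.47 × 4 = 17.88 m².
Resultant F = γ·h_c·A = 11.10492 × 6.25192 × 17.88 = 1241.36 kN.
I_c = b·h³/12 = 4.47 × 4³/12 = 23.84 m⁴.
Centre of pressure: y_p = y_c + I_c/(y_c·A) = 9 + 23.84/(9 × 17.88) = 9 + 0.148148 = 9.14815 m along the plane.
The resultant acts 2 + 0.148148 = 2.14815 m (along the plate) below the hinge at the top edge, so the moment about the hinge is M = F × 2.14815 = 1241.36 × 2.14815 = 2666.63 kN·m.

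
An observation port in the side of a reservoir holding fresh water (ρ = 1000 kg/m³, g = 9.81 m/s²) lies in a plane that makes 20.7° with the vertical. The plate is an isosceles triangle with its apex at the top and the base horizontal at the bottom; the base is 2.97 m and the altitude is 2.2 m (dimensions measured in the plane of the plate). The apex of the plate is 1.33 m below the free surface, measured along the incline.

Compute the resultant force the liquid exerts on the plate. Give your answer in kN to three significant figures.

F ≈ 83.8 kN

γ = ρg = 1000 × 9.81 = 9810 N/m³ = 9.81 kN/m³.
The plate makes 20.7° with the vertical, i.e. θ = 90° − 20.7° = 69.3° to the horizontal. Measuring y along the incline from the free-surface line, vertical depth h = y·sinθ with sinθ = 0.935444.
With the apex up, the centroid sits 2h/3 = 2 × 2.2/3 = 1.46667 m below the apex, so y_c = 1.33 + 1.46667 = 2.79667 m and h_c = 2.79667 × 0.935444 = 2.61613 m.
A = ½ × 2.97 × 2.2 = 3.267 m².
Resultant F = γ·h_c·A = 9.81 × 2.61613 × 3.267 = 83.8451 kN.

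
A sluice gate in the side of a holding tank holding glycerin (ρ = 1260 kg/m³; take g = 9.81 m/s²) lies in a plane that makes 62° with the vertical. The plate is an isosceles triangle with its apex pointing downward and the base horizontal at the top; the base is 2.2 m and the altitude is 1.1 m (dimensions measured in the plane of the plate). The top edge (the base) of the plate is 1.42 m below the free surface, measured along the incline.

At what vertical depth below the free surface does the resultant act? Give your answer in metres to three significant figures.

h_p = 0.856 m

γ = ρg = 1260 × 9.81 / 1000 = 12.3606 kN/m³.
The plate makes 62° with the vertical, i.e. θ = 90° − 62° = 28° to the horizontal. Measuring y along the incline from the free-surface line, vertical depth h = y·sinθ with sinθ = 0.469472.
With the apex down, the centroid sits h/3 = 1.1/3 = 0.366667 m below the base (the top edge), so y_c = 1.42 + 0.366667 = 1.78667 m and h_c = 1.78667 × 0.469472 = 0.838792 m.
A = ½ × 2.2 × 1.1 = 1.21 m².
Resultant F = γ·h_c·A = 12.3606 × 0.838792 × 1.21 = 12.5452 kN.
I_c = b·h³/36 = 2.2 × 1.1³/36 = 0.0813389 m⁴.
Centre of pressure: y_p = y_c + I_c/(y_c·A) = 1.78667 + 0.0813389/(1.78667 × 1.21) = 1.78667 + 0.0376243 = 1.82429 m along the plane.
Vertically, h_p = y_p·sinθ = 1.82429 × 0.469472 = 0.856453 m.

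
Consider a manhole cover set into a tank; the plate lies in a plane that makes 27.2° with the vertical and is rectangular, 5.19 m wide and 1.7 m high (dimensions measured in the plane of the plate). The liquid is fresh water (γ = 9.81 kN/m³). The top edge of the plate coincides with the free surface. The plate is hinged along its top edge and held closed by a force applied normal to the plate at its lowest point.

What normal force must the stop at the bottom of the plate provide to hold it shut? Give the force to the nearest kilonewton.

γ = 9.81 kN/m³.
The plate makes 27.2° with the vertical, i.e. θ = 90° − 27.2° = 62.8° to the horizontal. Measuring y along the incline from the free-surface line, vertical depth h = y·sinθ with sinθ = 0.889416.
The centroid lies 1.7/2 = 0.85 m below the top edge, so y_c = 0.85 m and h_c = 0.85 × 0.889416 = 0.756004 m.
A = 5.19 × 1.7 = 8.823 m².
Resultant F = γ·h_c·A = 9.81 × 0.756004 × 8.823 = 65.4349 kN.
I_c = b·h³/12 = 5.19 × 1.7³/12 = 2.12487 m⁴.
Centre of pressure: y_p = y_c + I_c/(y_c·A) = 0.85 + 2.12487/(0.85 × 8.823) = 0.85 + 0.283333 = 1.13333 m along the plane.
The resultant acts 0.85 + 0.283333 = 1.13333 m (along the plate) below the hinge at the top edge, so the moment about the hinge is M = F × 1.13333 = 65.4349 × 1.13333 = 74.1593 kN·m.
A normal force at the bottom, 1.7 m from the hinge, must supply this moment: P = 74.1593/1.7 = 43.6231 kN.

P ≈ 44 kN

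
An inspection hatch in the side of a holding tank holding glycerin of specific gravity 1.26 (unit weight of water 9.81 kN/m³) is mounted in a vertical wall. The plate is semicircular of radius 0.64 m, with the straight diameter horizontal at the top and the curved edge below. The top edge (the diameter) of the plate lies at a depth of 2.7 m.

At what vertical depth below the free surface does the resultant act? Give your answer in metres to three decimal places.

γ = 1.26 × 9.81 = 12.3606 kN/m³.
The centroid of a semicircle lies 4r/(3π) = 0.271624 m from the diameter, here below the top edge, so the centroid depth is h_c = 2.7 + 0.271624 = 2.97162 m.
A = πr²/2 = π × 0.64²/2 = 0.643398 m².
Resultant F = γ·h_c·A = 12.3606 × 2.97162 × 0.643398 = 23.6327 kN.
I_c = (π/8 − 8/(9π))·r⁴ = 0.109757 × 0.64⁴ = 0.0184142 m⁴.
Centre of pressure: y_p = y_c + I_c/(y_c·A) = 2.97162 + 0.0184142/(2.97162 × 0.643398) = 2.97162 + 0.00963119 = 2.98125 m along the plane.

h_p = 2.981 m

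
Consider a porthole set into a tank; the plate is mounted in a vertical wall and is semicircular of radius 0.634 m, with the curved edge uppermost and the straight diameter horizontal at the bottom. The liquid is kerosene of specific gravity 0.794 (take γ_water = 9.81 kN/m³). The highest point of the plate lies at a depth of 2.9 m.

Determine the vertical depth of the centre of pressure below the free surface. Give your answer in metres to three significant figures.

γ = 0.794 × 9.81 = 7.78914 kN/m³.
The centroid lies 4r/(3π) = 0.269078 m above the diameter, so r − 4r/(3π) = 0.634 − 0.269078 = 0.364922 m below the topmost point, so the centroid depth is h_c = 2.9 + 0.364922 = 3.26492 m.
A = πr²/2 = π × 0.634²/2 = 0.631391 m².
Resultant F = γ·h_c·A = 7.78914 × 3.26492 × 0.631391 = 16.0569 kN.
I_c = (π/8 − 8/(9π))·r⁴ = 0.109757 × 0.634⁴ = 0.0177333 m⁴.
Centre of pressure: y_p = y_c + I_c/(y_c·A) = 3.26492 + 0.0177333/(3.26492 × 0.631391) = 3.26492 + 0.00860238 = 3.27352 m along the plane.

h_p = 3.27 m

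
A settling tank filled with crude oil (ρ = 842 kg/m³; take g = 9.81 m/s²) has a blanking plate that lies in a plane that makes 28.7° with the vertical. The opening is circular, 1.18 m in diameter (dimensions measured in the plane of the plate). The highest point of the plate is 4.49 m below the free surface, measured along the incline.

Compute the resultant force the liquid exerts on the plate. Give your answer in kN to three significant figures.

F ≈ 40.3 kN

γ = ρg = 842 × 9.81 / 1000 = 8.26002 kN/m³.
The plate makes 28.7° with the vertical, i.e. θ = 90° − 28.7° = 61.3° to the horizontal. Measuring y along the incline from the free-surface line, vertical depth h = y·sinθ with sinθ = 0.877146.
The centroid is at the centre, 0.59 m below the top of the plate, so y_c = 4.49 + 0.59 = 5.08 m and h_c = 5.08 × 0.877146 = 4.4559 m.
A = π(0.59)² = 1.09359 m².
Resultant F = γ·h_c·A = 8.26002 × 4.4559 × 1.09359 = 40.2505 kN.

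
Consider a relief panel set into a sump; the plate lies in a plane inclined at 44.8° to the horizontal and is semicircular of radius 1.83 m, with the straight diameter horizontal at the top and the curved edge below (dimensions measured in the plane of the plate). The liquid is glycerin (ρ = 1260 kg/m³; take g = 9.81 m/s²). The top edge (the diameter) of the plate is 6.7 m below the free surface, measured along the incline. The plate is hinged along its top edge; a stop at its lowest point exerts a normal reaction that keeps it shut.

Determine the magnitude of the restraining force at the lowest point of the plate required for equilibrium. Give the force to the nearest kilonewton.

γ = ρg = 1260 × 9.81 / 1000 = 12.3606 kN/m³.
Let θ = 44.8° be the plate's angle to the horizontal; measure y along the incline from where the plane meets the free surface. Vertical depth h = y·sinθ with sinθ = 0.704634.
The centroid of a semicircle lies 4r/(3π) = 0.776676 m from the diameter, here below the top edge, so y_c = 6.7 + 0.776676 = 7.47668 m and h_c = 7.47668 × 0.704634 = 5.26832 m.
A = πr²/2 = π × 1.83²/2 = 5.26044 m².
Resultant F = γ·h_c·A = 12.3606 × 5.26832 × 5.26044 = 342.558 kN.
I_c = (π/8 − 8/(9π))·r⁴ = 0.109757 × 1.83⁴ = 1.23094 m⁴.
Centre of pressure: y_p = y_c + I_c/(y_c·A) = 7.47668 + 1.23094/(7.47668 × 5.26044) = 7.47668 + 0.0312972 = 7.50798 m along the plane.
The resultant acts 0.776676 + 0.0312972 = 0.807973 m (along the plate) below the hinge at the top edge, so the moment about the hinge is M = F × 0.807973 = 342.558 × 0.807973 = 276.778 kN·m.
A normal force at the bottom, 1.83 m from the hinge, must supply this moment: P = 276.778/1.83 = 151.245 kN.

P ≈ 151 kN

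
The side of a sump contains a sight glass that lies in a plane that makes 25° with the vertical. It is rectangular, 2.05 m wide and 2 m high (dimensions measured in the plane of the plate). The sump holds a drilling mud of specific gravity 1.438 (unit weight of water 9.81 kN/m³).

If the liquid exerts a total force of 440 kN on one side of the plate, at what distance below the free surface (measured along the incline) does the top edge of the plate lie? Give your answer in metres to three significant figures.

y_top ≈ 7.39 m

γ = 1.438 × 9.81 = 14.10678 kN/m³.
A = 2.05 × 2 = 4.1 m².
From F = γ·h_c·A, the centroid depth is h_c = 440/(14.10678 × 4.1) = 7.60748 m.
The plate makes 25° with the vertical, i.e. θ = 90° − 25° = 65° to the horizontal. Measuring y along the incline from the free-surface line, vertical depth h = y·sinθ with sinθ = 0.906308.
Along the incline, y_c = h_c/sinθ = 7.60748/0.906308 = 8.39392 m.
The centroid lies 2/2 = 1 m below the top edge, so the top edge sits at y_top = 8.39392 − 1 = 7.39392 m along the incline.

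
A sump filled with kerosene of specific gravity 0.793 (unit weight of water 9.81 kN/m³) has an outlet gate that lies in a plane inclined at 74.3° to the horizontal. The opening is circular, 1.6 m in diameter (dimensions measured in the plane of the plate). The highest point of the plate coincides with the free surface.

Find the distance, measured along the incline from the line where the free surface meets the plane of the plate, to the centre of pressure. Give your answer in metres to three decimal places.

γ = 0.793 × 9.81 = 7.77933 kN/m³.
Let θ = 74.3° be the plate's angle to the horizontal; measure y along the incline from where the plane meets the free surface. Vertical depth h = y·sinθ with sinθ = 0.962692.
The centroid is at the centre, 0.8 m below the top of the plate, so y_c = 0.8 m and h_c = 0.8 × 0.962692 = 0.770154 m.
A = π(0.8)² = 2.01062 m².
Resultant F = γ·h_c·A = 7.77933 × 0.770154 × 2.01062 = 12.0462 kN.
I_c = πr⁴/4 = π × 0.8⁴/4 = 0.321699 m⁴.
Centre of pressure: y_p = y_c + I_c/(y_c·A) = 0.8 + 0.321699/(0.8 × 2.01062) = 0.8 + 0.2 = 1 m along the plane.

y_p = 1.000 m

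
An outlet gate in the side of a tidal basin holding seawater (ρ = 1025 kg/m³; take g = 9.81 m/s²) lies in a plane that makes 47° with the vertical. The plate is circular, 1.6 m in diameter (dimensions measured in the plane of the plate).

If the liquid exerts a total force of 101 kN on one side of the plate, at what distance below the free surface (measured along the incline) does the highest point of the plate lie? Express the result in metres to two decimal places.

γ = ρg = 1025 × 9.81 / 1000 = 10.05525 kN/m³.
A = π(0.8)² = 2.01062 m².
From F = γ·h_c·A, the centroid depth is h_c = 101/(10.05525 × 2.01062) = 4.99572 m.
The plate makes 47° with the vertical, i.e. θ = 90° − 47° = 43° to the horizontal. Measuring y along the incline from the free-surface line, vertical depth h = y·sinθ with sinθ = 0.681998.
Along the incline, y_c = h_c/sinθ = 4.99572/0.681998 = 7.32512 m.
The centroid is at the centre, 0.8 m below the top of the plate, so the highest point sits at y_top = 7.32512 − 0.8 = 6.52512 m along the incline.

y_top ≈ 6.53 m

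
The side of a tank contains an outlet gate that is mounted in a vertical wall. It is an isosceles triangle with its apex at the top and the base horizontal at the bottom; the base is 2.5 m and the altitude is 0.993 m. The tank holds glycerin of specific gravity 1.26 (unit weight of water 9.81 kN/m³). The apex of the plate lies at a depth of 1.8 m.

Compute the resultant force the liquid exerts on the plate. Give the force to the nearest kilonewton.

γ = 1.26 × 9.81 = 12.3606 kN/m³.
With the apex up, the centroid sits 2h/3 = 2 × 0.993/3 = 0.662 m below the apex, so the centroid depth is h_c = 1.8 + 0.662 = 2.462 m.
A = ½ × 2.5 × 0.993 = 1.24125 m².
Resultant F = γ·h_c·A = 12.3606 × 2.462 × 1.24125 = 37.7735 kN.

F ≈ 38 kN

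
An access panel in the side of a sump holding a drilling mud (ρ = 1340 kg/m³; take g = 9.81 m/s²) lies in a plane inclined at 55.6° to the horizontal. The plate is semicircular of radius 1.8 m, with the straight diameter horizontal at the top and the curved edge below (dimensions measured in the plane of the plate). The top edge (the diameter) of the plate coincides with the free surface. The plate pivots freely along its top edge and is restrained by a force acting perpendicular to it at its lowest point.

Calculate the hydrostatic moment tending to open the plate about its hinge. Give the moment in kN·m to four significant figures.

γ = ρg = 1340 × 9.81 / 1000 = 13.1454 kN/m³.
Let θ = 55.6° be the plate's angle to the horizontal; measure y along the incline from where the plane meets the free surface. Vertical depth h = y·sinθ with sinθ = 0.825113.
The centroid of a semicircle lies 4r/(3π) = 0.763944 m from the diameter, here below the top edge, so y_c = 0.763944 m and h_c = 0.763944 × 0.825113 = 0.63034 m.
A = πr²/2 = π × 1.8²/2 = 5.08938 m².
Resultant F = γ·h_c·A = 13.1454 × 0.63034 × 5.08938 = 42.171 kN.
I_c = (π/8 − 8/(9π))·r⁴ = 0.109757 × 1.8⁴ = 1.15219 m⁴.
Centre of pressure: y_p = y_c + I_c/(y_c·A) = 0.763944 + 1.15219/(0.763944 × 5.08938) = 0.763944 + 0.296345 = 1.06029 m along the plane.
The resultant acts 0.763944 + 0.296345 = 1.06029 m (along the plate) below the hinge at the top edge, so the moment about the hinge is M = F × 1.06029 = 42.171 × 1.06029 = 44.7135 kN·m.

M ≈ 44.71 kN·m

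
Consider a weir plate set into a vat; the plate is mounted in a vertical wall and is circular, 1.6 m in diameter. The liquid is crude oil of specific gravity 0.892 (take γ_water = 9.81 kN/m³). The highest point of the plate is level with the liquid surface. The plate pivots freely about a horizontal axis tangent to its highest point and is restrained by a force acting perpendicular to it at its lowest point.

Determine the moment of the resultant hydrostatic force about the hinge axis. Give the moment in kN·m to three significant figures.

M ≈ 14.1 kN·m

γ = 0.892 × 9.81 = 8.75052 kN/m³.
The centroid is at the centre, 0.8 m below the top of the plate, so the centroid depth is h_c = 0.8 m.
A = π(0.8)² = 2.01062 m².
Resultant F = γ·h_c·A = 8.75052 × 0.8 × 2.01062 = 14.0752 kN.
I_c = πr⁴/4 = π × 0.8⁴/4 = 0.321699 m⁴.
Centre of pressure: y_p = y_c + I_c/(y_c·A) = 0.8 + 0.321699/(0.8 × 2.01062) = 0.8 + 0.2 = 1 m along the plane.
The resultant acts 0.8 + 0.2 = 1 m (along the plate) below the hinge at the top edge, so the moment about the hinge is M = F × 1 = 14.0752 × 1 = 14.0752 kN·m.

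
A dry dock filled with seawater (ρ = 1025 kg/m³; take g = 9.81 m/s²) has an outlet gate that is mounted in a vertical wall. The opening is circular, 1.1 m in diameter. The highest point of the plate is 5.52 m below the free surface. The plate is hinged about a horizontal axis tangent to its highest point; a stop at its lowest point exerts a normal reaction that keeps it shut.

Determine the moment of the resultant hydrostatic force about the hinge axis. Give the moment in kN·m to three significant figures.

M ≈ 32.6 kN·m

γ = ρg = 1025 × 9.81 / 1000 = 10.05525 kN/m³.
The centroid is at the centre, 0.55 m below the top of the plate, so the centroid depth is h_c = 5.52 + 0.55 = 6.07 m.
A = π(0.55)² = 0.950332 m².
Resultant F = γ·h_c·A = 10.05525 × 6.07 × 0.950332 = 58.0039 kN.
I_c = πr⁴/4 = π × 0.55⁴/4 = 0.0718688 m⁴.
Centre of pressure: y_p = y_c + I_c/(y_c·A) = 6.07 + 0.0718688/(6.07 × 0.950332) = 6.07 + 0.0124588 = 6.08246 m along the plane.
The resultant acts 0.55 + 0.0124588 = 0.562459 m (along the plate) below the hinge at the top edge, so the moment about the hinge is M = F × 0.562459 = 58.0039 × 0.562459 = 32.6248 kN·m.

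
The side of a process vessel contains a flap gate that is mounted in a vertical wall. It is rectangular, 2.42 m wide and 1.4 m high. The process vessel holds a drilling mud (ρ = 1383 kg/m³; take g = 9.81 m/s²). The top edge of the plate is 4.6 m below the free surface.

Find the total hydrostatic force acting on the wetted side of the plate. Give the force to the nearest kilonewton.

γ = ρg = 1383 × 9.81 / 1000 = 13.56723 kN/m³.
The centroid lies 1.4/2 = 0.7 m below the top edge, so the centroid depth is h_c = 4.6 + 0.7 = 5.3 m.
A = 2.42 × 1.4 = 3.388 m².
Resultant F = γ·h_c·A = 13.56723 × 5.3 × 3.388 = 243.619 kN.

F ≈ 244 kN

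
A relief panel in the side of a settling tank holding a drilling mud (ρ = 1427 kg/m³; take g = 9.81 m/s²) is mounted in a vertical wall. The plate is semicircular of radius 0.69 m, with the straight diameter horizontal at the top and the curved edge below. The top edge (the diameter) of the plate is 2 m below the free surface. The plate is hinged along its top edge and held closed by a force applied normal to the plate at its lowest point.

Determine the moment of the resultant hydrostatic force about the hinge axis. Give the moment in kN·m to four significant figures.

M ≈ 7.378 kN·m

γ = ρg = 1427 × 9.81 / 1000 = 13.99887 kN/m³.
The centroid of a semicircle lies 4r/(3π) = 0.292845 m from the diameter, here below the top edge, so the centroid depth is h_c = 2 + 0.292845 = 2.29284 m.
A = πr²/2 = π × 0.69²/2 = 0.747856 m².
Resultant F = γ·h_c·A = 13.99887 × 2.29284 × 0.747856 = 24.0041 kN.
I_c = (π/8 − 8/(9π))·r⁴ = 0.109757 × 0.69⁴ = 0.0248788 m⁴.
Centre of pressure: y_p = y_c + I_c/(y_c·A) = 2.29284 + 0.0248788/(2.29284 × 0.747856) = 2.29284 + 0.014509 = 2.30735 m along the plane.
The resultant acts 0.292845 + 0.014509 = 0.307354 m (along the plate) below the hinge at the top edge, so the moment about the hinge is M = F × 0.307354 = 24.0041 × 0.307354 = 7.37776 kN·m.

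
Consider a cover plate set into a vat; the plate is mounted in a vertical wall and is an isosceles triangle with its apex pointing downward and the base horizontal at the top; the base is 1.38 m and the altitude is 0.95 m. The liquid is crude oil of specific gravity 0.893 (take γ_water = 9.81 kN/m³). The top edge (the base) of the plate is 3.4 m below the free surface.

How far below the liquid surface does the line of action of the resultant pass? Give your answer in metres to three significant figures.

h_p = 3.73 m

γ = 0.893 × 9.81 = 8.76033 kN/m³.
With the apex down, the centroid sits h/3 = 0.95/3 = 0.316667 m below the base (the top edge), so the centroid depth is h_c = 3.4 + 0.316667 = 3.71667 m.
A = ½ × 1.38 × 0.95 = 0.6555 m².
Resultant F = γ·h_c·A = 8.76033 × 3.71667 × 0.6555 = 21.3426 kN.
I_c = b·h³/36 = 1.38 × 0.95³/36 = 0.032866 m⁴.
Centre of pressure: y_p = y_c + I_c/(y_c·A) = 3.71667 + 0.032866/(3.71667 × 0.6555) = 3.71667 + 0.0134903 = 3.73016 m along the plane.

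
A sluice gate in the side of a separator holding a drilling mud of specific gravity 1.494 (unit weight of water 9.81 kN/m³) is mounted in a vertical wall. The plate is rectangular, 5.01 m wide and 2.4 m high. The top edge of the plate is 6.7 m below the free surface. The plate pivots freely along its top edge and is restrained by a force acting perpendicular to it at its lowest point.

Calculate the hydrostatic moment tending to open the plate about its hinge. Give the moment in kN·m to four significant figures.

M ≈ 1755 kN·m

γ = 1.494 × 9.81 = 14.65614 kN/m³.
The centroid lies 2.4/2 = 1.2 m below the top edge, so the centroid depth is h_c = 6.7 + 1.2 = 7.9 m.
A = 5.01 × 2.4 = 12.024 m².
Resultant F = γ·h_c·A = 14.65614 × 7.9 × 12.024 = 1392.18 kN.
I_c = b·h³/12 = 5.01 × 2.4³/12 = 5.77152 m⁴.
Centre of pressure: y_p = y_c + I_c/(y_c·A) = 7.9 + 5.77152/(7.9 × 12.024) = 7.9 + 0.0607595 = 7.96076 m along the plane.
The resultant acts 1.2 + 0.0607595 = 1.26076 m (along the plate) below the hinge at the top edge, so the moment about the hinge is M = F × 1.26076 = 1392.18 × 1.26076 = 1755.2 kN·m.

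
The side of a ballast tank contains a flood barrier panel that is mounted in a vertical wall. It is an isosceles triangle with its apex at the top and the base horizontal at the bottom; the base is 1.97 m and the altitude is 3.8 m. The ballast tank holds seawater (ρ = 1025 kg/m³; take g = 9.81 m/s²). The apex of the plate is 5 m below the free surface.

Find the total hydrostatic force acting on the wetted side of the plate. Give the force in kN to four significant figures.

F ≈ 283.5 kN

γ = ρg = 1025 × 9.81 / 1000 = 10.05525 kN/m³.
With the apex up, the centroid sits 2h/3 = 2 × 3.8/3 = 2.53333 m below the apex, so the centroid depth is h_c = 5 + 2.53333 = 7.53333 m.
A = ½ × 1.97 × 3.8 = 3.743 m².
Resultant F = γ·h_c·A = 10.05525 × 7.53333 × 3.743 = 283.53 kN.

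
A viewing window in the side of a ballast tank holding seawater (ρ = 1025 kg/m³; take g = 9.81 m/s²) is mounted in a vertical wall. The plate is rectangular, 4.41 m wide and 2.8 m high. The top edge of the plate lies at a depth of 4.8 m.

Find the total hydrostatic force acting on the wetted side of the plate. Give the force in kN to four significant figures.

γ = ρg = 1025 × 9.81 / 1000 = 10.05525 kN/m³.
The centroid lies 2.8/2 = 1.4 m below the top edge, so the centroid depth is h_c = 4.8 + 1.4 = 6.2 m.
A = 4.41 × 2.8 = 12.348 m².
Resultant F = γ·h_c·A = 10.05525 × 6.2 × 12.348 = 769.806 kN.

F ≈ 769.8 kN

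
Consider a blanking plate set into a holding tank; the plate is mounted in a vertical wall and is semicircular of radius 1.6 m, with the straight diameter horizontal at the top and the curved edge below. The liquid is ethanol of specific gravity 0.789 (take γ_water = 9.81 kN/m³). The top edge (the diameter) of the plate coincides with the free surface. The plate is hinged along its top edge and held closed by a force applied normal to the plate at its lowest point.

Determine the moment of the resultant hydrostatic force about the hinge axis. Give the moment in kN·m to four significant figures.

M ≈ 19.92 kN·m

γ = 0.789 × 9.81 = 7.74009 kN/m³.
The centroid of a semicircle lies 4r/(3π) = 0.679061 m from the diameter, here below the top edge, so the centroid depth is h_c = 0.679061 m.
A = πr²/2 = π × 1.6²/2 = 4.02124 m².
Resultant F = γ·h_c·A = 7.74009 × 0.679061 × 4.02124 = 21.1356 kN.
I_c = (π/8 − 8/(9π))·r⁴ = 0.109757 × 1.6⁴ = 0.719303 m⁴.
Centre of pressure: y_p = y_c + I_c/(y_c·A) = 0.679061 + 0.719303/(0.679061 × 4.02124) = 0.679061 + 0.263417 = 0.942478 m along the plane.
The resultant acts 0.679061 + 0.263417 = 0.942478 m (along the plate) below the hinge at the top edge, so the moment about the hinge is M = F × 0.942478 = 21.1356 × 0.942478 = 19.9198 kN·m.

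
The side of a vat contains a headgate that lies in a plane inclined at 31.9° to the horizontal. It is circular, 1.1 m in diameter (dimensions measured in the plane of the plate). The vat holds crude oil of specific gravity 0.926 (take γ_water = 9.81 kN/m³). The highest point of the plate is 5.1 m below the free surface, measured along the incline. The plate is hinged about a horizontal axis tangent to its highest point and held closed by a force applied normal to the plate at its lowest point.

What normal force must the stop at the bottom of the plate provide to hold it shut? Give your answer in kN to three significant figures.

P ≈ 13.2 kN

γ = 0.926 × 9.81 = 9.08406 kN/m³.
Let θ = 31.9° be the plate's angle to the horizontal; measure y along the incline from where the plane meets the free surface. Vertical depth h = y·sinθ with sinθ = 0.528438.
The centroid is at the centre, 0.55 m below the top of the plate, so y_c = 5.1 + 0.55 = 5.65 m and h_c = 5.65 × 0.528438 = 2.98567 m.
A = π(0.55)² = 0.950332 m².
Resultant F = γ·h_c·A = 9.08406 × 2.98567 × 0.950332 = 25.7749 kN.
I_c = πr⁴/4 = π × 0.55⁴/4 = 0.0718688 m⁴.
Centre of pressure: y_p = y_c + I_c/(y_c·A) = 5.65 + 0.0718688/(5.65 × 0.950332) = 5.65 + 0.0133849 = 5.66338 m along the plane.
The resultant acts 0.55 + 0.0133849 = 0.563385 m (along the plate) below the hinge at the top edge, so the moment about the hinge is M = F × 0.563385 = 25.7749 × 0.563385 = 14.5212 kN·m.
A normal force at the bottom, 1.1 m from the hinge, must supply this moment: P = 14.5212/1.1 = 13.2011 kN.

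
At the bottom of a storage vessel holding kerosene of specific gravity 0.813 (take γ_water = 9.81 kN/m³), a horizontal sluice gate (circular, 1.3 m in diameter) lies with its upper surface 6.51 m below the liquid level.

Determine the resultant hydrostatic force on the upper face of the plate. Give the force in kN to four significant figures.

γ = 0.813 × 9.81 = 7.97553 kN/m³.
The plate is horizontal, so pressure is uniform at p = γ·h = 7.97553 × 6.51 = 51.9207 kN/m².
A = π(0.65)² = 1.32732 m².
F = p·A = 51.9207 × 1.32732 = 68.9154 kN.

F ≈ 68.92 kN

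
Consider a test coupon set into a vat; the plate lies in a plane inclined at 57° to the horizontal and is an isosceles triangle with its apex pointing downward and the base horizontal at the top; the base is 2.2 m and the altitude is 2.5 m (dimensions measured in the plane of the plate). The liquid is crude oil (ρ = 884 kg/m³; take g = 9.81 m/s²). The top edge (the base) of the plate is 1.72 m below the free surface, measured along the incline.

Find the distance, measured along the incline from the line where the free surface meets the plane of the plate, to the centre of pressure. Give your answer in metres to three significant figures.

γ = ρg = 884 × 9.81 / 1000 = 8.67204 kN/m³.
Let θ = 57° be the plate's angle to the horizontal; measure y along the incline from where the plane meets the free surface. Vertical depth h = y·sinθ with sinθ = 0.838671.
With the apex down, the centroid sits h/3 = 2.5/3 = 0.833333 m below the base (the top edge), so y_c = 1.72 + 0.833333 = 2.55333 m and h_c = 2.55333 × 0.838671 = 2.1414 m.
A = ½ × 2.2 × 2.5 = 2.75 m².
Resultant F = γ·h_c·A = 8.67204 × 2.1414 × 2.75 = 51.0683 kN.
I_c = b·h³/36 = 2.2 × 2.5³/36 = 0.954861 m⁴.
Centre of pressure: y_p = y_c + I_c/(y_c·A) = 2.55333 + 0.954861/(2.55333 × 2.75) = 2.55333 + 0.135988 = 2.68932 m along the plane.

y_p = 2.69 m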